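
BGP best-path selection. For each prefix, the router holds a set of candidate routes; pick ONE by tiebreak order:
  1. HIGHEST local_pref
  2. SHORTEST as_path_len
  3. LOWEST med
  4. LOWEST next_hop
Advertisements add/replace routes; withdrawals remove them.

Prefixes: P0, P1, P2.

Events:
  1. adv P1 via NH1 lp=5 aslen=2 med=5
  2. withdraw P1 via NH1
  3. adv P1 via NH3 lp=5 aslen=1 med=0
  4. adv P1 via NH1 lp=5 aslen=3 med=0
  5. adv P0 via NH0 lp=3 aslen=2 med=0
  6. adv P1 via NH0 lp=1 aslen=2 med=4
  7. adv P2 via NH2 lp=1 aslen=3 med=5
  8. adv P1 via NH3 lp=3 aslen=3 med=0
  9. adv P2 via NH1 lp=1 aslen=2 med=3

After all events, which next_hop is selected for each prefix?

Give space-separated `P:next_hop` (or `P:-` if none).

Op 1: best P0=- P1=NH1 P2=-
Op 2: best P0=- P1=- P2=-
Op 3: best P0=- P1=NH3 P2=-
Op 4: best P0=- P1=NH3 P2=-
Op 5: best P0=NH0 P1=NH3 P2=-
Op 6: best P0=NH0 P1=NH3 P2=-
Op 7: best P0=NH0 P1=NH3 P2=NH2
Op 8: best P0=NH0 P1=NH1 P2=NH2
Op 9: best P0=NH0 P1=NH1 P2=NH1

Answer: P0:NH0 P1:NH1 P2:NH1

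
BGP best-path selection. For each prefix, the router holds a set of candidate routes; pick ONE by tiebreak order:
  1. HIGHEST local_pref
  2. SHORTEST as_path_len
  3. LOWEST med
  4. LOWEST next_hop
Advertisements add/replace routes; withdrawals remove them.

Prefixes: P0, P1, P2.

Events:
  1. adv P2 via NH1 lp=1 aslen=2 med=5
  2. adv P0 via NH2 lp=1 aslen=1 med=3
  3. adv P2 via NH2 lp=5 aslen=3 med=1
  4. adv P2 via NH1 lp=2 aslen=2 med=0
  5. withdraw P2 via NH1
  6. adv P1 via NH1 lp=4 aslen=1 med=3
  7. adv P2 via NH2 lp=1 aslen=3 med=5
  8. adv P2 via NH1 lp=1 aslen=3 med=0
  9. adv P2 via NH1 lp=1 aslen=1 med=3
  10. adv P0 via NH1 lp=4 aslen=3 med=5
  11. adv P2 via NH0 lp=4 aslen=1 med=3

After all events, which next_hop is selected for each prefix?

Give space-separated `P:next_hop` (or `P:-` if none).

Op 1: best P0=- P1=- P2=NH1
Op 2: best P0=NH2 P1=- P2=NH1
Op 3: best P0=NH2 P1=- P2=NH2
Op 4: best P0=NH2 P1=- P2=NH2
Op 5: best P0=NH2 P1=- P2=NH2
Op 6: best P0=NH2 P1=NH1 P2=NH2
Op 7: best P0=NH2 P1=NH1 P2=NH2
Op 8: best P0=NH2 P1=NH1 P2=NH1
Op 9: best P0=NH2 P1=NH1 P2=NH1
Op 10: best P0=NH1 P1=NH1 P2=NH1
Op 11: best P0=NH1 P1=NH1 P2=NH0

Answer: P0:NH1 P1:NH1 P2:NH0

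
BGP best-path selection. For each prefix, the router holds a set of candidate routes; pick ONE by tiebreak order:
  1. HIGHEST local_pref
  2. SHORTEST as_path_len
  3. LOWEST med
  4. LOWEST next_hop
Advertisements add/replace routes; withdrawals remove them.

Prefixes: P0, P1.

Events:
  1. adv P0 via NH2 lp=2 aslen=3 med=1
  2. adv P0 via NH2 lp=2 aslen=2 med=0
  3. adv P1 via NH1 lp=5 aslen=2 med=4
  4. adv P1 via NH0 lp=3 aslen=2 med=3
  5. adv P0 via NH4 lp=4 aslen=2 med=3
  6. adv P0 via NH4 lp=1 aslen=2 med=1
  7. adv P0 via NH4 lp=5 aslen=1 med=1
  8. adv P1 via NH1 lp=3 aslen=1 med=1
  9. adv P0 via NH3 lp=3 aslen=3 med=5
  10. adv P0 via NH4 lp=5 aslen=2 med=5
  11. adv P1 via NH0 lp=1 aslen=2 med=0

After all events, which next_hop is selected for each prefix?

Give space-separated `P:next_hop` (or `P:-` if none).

Answer: P0:NH4 P1:NH1

Derivation:
Op 1: best P0=NH2 P1=-
Op 2: best P0=NH2 P1=-
Op 3: best P0=NH2 P1=NH1
Op 4: best P0=NH2 P1=NH1
Op 5: best P0=NH4 P1=NH1
Op 6: best P0=NH2 P1=NH1
Op 7: best P0=NH4 P1=NH1
Op 8: best P0=NH4 P1=NH1
Op 9: best P0=NH4 P1=NH1
Op 10: best P0=NH4 P1=NH1
Op 11: best P0=NH4 P1=NH1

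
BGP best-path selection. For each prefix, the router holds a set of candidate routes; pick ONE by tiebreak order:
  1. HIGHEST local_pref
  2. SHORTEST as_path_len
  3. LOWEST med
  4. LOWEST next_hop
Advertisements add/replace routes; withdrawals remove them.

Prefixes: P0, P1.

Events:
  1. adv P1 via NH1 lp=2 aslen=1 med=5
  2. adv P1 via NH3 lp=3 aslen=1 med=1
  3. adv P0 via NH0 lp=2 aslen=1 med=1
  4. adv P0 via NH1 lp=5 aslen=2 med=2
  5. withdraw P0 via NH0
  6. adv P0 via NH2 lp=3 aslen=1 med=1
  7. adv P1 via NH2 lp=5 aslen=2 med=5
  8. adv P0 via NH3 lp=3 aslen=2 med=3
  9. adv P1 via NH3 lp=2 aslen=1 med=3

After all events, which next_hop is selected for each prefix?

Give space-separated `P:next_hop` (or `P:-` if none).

Answer: P0:NH1 P1:NH2

Derivation:
Op 1: best P0=- P1=NH1
Op 2: best P0=- P1=NH3
Op 3: best P0=NH0 P1=NH3
Op 4: best P0=NH1 P1=NH3
Op 5: best P0=NH1 P1=NH3
Op 6: best P0=NH1 P1=NH3
Op 7: best P0=NH1 P1=NH2
Op 8: best P0=NH1 P1=NH2
Op 9: best P0=NH1 P1=NH2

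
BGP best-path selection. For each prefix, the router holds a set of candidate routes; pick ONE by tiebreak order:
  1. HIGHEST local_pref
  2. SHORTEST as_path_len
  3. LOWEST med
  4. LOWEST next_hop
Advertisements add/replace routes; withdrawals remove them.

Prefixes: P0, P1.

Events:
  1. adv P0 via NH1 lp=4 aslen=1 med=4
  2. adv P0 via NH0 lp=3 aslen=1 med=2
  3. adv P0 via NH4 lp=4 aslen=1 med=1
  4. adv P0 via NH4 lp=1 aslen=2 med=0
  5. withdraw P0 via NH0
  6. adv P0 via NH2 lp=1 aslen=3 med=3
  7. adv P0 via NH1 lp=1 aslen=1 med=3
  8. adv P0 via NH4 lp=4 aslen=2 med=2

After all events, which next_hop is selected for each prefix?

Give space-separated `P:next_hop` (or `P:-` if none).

Op 1: best P0=NH1 P1=-
Op 2: best P0=NH1 P1=-
Op 3: best P0=NH4 P1=-
Op 4: best P0=NH1 P1=-
Op 5: best P0=NH1 P1=-
Op 6: best P0=NH1 P1=-
Op 7: best P0=NH1 P1=-
Op 8: best P0=NH4 P1=-

Answer: P0:NH4 P1:-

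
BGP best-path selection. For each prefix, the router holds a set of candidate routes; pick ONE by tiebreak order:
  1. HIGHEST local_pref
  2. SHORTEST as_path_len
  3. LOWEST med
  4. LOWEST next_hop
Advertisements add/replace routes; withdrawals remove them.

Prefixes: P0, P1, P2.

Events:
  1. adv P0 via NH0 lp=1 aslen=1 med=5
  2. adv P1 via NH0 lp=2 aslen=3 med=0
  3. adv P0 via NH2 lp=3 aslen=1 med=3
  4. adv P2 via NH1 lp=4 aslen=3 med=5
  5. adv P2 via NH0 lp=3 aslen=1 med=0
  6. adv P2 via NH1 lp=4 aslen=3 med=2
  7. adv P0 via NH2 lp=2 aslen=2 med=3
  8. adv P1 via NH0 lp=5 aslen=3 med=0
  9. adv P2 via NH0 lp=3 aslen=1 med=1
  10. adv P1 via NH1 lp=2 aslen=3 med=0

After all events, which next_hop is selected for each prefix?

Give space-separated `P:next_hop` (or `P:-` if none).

Answer: P0:NH2 P1:NH0 P2:NH1

Derivation:
Op 1: best P0=NH0 P1=- P2=-
Op 2: best P0=NH0 P1=NH0 P2=-
Op 3: best P0=NH2 P1=NH0 P2=-
Op 4: best P0=NH2 P1=NH0 P2=NH1
Op 5: best P0=NH2 P1=NH0 P2=NH1
Op 6: best P0=NH2 P1=NH0 P2=NH1
Op 7: best P0=NH2 P1=NH0 P2=NH1
Op 8: best P0=NH2 P1=NH0 P2=NH1
Op 9: best P0=NH2 P1=NH0 P2=NH1
Op 10: best P0=NH2 P1=NH0 P2=NH1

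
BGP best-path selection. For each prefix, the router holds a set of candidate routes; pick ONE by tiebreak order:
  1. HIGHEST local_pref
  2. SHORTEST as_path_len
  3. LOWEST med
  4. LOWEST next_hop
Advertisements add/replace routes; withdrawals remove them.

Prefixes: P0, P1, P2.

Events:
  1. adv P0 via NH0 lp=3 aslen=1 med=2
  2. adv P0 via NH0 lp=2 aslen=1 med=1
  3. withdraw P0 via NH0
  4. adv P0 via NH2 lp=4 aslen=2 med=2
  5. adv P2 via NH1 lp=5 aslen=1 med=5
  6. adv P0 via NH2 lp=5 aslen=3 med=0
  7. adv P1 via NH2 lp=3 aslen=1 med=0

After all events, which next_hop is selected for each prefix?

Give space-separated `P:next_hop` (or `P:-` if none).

Op 1: best P0=NH0 P1=- P2=-
Op 2: best P0=NH0 P1=- P2=-
Op 3: best P0=- P1=- P2=-
Op 4: best P0=NH2 P1=- P2=-
Op 5: best P0=NH2 P1=- P2=NH1
Op 6: best P0=NH2 P1=- P2=NH1
Op 7: best P0=NH2 P1=NH2 P2=NH1

Answer: P0:NH2 P1:NH2 P2:NH1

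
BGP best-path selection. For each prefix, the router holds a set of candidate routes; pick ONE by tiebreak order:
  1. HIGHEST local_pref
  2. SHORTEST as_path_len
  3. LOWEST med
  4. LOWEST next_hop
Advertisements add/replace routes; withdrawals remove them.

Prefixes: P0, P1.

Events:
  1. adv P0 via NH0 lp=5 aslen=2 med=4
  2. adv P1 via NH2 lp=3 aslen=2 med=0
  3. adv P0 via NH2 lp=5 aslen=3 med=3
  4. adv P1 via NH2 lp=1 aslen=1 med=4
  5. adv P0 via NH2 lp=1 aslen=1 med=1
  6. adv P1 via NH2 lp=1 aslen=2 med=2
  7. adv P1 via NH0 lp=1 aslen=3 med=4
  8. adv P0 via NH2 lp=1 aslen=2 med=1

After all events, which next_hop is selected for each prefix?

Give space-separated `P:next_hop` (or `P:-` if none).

Answer: P0:NH0 P1:NH2

Derivation:
Op 1: best P0=NH0 P1=-
Op 2: best P0=NH0 P1=NH2
Op 3: best P0=NH0 P1=NH2
Op 4: best P0=NH0 P1=NH2
Op 5: best P0=NH0 P1=NH2
Op 6: best P0=NH0 P1=NH2
Op 7: best P0=NH0 P1=NH2
Op 8: best P0=NH0 P1=NH2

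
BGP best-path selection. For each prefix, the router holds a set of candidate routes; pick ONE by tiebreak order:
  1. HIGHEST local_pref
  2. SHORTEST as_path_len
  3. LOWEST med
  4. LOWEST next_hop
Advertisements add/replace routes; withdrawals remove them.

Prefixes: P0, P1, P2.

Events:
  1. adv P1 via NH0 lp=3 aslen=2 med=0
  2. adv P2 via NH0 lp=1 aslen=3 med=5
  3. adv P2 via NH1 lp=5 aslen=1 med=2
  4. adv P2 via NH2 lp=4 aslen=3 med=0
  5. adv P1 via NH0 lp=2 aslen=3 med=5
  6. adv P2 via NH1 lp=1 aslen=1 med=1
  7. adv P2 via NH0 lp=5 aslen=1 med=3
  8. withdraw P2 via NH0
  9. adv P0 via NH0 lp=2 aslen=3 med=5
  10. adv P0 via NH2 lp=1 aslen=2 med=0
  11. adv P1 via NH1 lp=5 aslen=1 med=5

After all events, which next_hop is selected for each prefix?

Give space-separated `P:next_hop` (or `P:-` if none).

Answer: P0:NH0 P1:NH1 P2:NH2

Derivation:
Op 1: best P0=- P1=NH0 P2=-
Op 2: best P0=- P1=NH0 P2=NH0
Op 3: best P0=- P1=NH0 P2=NH1
Op 4: best P0=- P1=NH0 P2=NH1
Op 5: best P0=- P1=NH0 P2=NH1
Op 6: best P0=- P1=NH0 P2=NH2
Op 7: best P0=- P1=NH0 P2=NH0
Op 8: best P0=- P1=NH0 P2=NH2
Op 9: best P0=NH0 P1=NH0 P2=NH2
Op 10: best P0=NH0 P1=NH0 P2=NH2
Op 11: best P0=NH0 P1=NH1 P2=NH2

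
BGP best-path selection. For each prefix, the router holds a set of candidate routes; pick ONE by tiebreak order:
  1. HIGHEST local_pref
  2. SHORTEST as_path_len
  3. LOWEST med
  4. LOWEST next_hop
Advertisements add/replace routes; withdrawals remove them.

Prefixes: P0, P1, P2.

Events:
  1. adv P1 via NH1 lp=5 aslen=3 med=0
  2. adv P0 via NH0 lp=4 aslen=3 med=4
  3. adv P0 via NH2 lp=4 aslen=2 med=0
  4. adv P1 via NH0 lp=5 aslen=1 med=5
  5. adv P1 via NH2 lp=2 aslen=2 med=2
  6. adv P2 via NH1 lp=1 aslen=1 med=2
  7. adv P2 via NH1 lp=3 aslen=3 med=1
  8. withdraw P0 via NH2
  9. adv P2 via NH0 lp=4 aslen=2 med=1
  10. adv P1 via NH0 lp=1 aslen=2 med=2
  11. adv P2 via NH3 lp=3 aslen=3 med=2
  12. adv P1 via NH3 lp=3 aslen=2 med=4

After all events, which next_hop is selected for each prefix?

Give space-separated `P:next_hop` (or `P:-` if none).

Answer: P0:NH0 P1:NH1 P2:NH0

Derivation:
Op 1: best P0=- P1=NH1 P2=-
Op 2: best P0=NH0 P1=NH1 P2=-
Op 3: best P0=NH2 P1=NH1 P2=-
Op 4: best P0=NH2 P1=NH0 P2=-
Op 5: best P0=NH2 P1=NH0 P2=-
Op 6: best P0=NH2 P1=NH0 P2=NH1
Op 7: best P0=NH2 P1=NH0 P2=NH1
Op 8: best P0=NH0 P1=NH0 P2=NH1
Op 9: best P0=NH0 P1=NH0 P2=NH0
Op 10: best P0=NH0 P1=NH1 P2=NH0
Op 11: best P0=NH0 P1=NH1 P2=NH0
Op 12: best P0=NH0 P1=NH1 P2=NH0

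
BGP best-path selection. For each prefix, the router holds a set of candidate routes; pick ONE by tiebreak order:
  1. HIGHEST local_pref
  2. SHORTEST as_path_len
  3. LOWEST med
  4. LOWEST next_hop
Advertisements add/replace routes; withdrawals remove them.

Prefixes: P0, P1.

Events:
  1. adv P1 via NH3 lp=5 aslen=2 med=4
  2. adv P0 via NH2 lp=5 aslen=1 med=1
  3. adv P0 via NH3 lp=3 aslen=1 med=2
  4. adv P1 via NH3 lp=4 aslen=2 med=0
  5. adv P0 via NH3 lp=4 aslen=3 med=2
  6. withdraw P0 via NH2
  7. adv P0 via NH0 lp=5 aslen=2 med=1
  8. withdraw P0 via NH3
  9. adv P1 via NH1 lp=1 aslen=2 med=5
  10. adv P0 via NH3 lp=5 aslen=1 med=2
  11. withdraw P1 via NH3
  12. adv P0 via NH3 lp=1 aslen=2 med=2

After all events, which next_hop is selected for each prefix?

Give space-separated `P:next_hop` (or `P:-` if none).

Answer: P0:NH0 P1:NH1

Derivation:
Op 1: best P0=- P1=NH3
Op 2: best P0=NH2 P1=NH3
Op 3: best P0=NH2 P1=NH3
Op 4: best P0=NH2 P1=NH3
Op 5: best P0=NH2 P1=NH3
Op 6: best P0=NH3 P1=NH3
Op 7: best P0=NH0 P1=NH3
Op 8: best P0=NH0 P1=NH3
Op 9: best P0=NH0 P1=NH3
Op 10: best P0=NH3 P1=NH3
Op 11: best P0=NH3 P1=NH1
Op 12: best P0=NH0 P1=NH1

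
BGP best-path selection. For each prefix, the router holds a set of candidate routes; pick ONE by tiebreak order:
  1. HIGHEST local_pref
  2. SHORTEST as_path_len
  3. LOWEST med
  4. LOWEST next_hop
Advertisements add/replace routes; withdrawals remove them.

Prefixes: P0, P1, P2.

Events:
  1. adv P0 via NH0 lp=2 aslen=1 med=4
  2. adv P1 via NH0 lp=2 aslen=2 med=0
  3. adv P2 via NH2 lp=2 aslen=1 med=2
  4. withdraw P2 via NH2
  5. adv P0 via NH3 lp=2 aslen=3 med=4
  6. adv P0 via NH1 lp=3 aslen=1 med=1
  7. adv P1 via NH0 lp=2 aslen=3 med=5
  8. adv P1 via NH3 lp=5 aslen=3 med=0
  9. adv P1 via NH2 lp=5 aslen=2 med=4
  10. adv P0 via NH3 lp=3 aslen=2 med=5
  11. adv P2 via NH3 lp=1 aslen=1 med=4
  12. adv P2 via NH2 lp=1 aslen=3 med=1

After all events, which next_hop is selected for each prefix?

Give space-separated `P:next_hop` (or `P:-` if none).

Answer: P0:NH1 P1:NH2 P2:NH3

Derivation:
Op 1: best P0=NH0 P1=- P2=-
Op 2: best P0=NH0 P1=NH0 P2=-
Op 3: best P0=NH0 P1=NH0 P2=NH2
Op 4: best P0=NH0 P1=NH0 P2=-
Op 5: best P0=NH0 P1=NH0 P2=-
Op 6: best P0=NH1 P1=NH0 P2=-
Op 7: best P0=NH1 P1=NH0 P2=-
Op 8: best P0=NH1 P1=NH3 P2=-
Op 9: best P0=NH1 P1=NH2 P2=-
Op 10: best P0=NH1 P1=NH2 P2=-
Op 11: best P0=NH1 P1=NH2 P2=NH3
Op 12: best P0=NH1 P1=NH2 P2=NH3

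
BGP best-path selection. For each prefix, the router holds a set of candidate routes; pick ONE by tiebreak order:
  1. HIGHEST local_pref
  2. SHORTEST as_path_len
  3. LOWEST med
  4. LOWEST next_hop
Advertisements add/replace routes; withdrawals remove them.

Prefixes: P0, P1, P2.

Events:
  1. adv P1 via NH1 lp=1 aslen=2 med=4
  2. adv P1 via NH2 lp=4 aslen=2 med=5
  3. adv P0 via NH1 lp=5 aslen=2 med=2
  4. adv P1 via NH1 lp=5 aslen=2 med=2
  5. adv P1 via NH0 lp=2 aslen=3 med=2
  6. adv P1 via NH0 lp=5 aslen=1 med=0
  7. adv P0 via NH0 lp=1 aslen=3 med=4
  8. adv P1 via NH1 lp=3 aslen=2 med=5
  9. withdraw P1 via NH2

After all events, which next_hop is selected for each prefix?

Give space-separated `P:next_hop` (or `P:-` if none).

Op 1: best P0=- P1=NH1 P2=-
Op 2: best P0=- P1=NH2 P2=-
Op 3: best P0=NH1 P1=NH2 P2=-
Op 4: best P0=NH1 P1=NH1 P2=-
Op 5: best P0=NH1 P1=NH1 P2=-
Op 6: best P0=NH1 P1=NH0 P2=-
Op 7: best P0=NH1 P1=NH0 P2=-
Op 8: best P0=NH1 P1=NH0 P2=-
Op 9: best P0=NH1 P1=NH0 P2=-

Answer: P0:NH1 P1:NH0 P2:-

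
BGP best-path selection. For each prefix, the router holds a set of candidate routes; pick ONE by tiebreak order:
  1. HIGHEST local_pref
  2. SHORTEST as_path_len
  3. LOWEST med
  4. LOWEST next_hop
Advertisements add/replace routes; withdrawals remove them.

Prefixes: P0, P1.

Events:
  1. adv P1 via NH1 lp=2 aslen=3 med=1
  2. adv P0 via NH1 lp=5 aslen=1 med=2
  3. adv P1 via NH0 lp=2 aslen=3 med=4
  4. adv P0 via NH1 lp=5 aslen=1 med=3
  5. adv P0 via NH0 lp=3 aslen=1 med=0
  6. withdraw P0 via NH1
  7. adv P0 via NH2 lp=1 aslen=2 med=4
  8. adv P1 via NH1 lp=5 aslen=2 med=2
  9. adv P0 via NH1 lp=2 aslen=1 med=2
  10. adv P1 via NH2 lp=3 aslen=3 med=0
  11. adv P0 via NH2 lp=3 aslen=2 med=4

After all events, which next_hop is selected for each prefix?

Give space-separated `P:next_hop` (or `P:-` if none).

Op 1: best P0=- P1=NH1
Op 2: best P0=NH1 P1=NH1
Op 3: best P0=NH1 P1=NH1
Op 4: best P0=NH1 P1=NH1
Op 5: best P0=NH1 P1=NH1
Op 6: best P0=NH0 P1=NH1
Op 7: best P0=NH0 P1=NH1
Op 8: best P0=NH0 P1=NH1
Op 9: best P0=NH0 P1=NH1
Op 10: best P0=NH0 P1=NH1
Op 11: best P0=NH0 P1=NH1

Answer: P0:NH0 P1:NH1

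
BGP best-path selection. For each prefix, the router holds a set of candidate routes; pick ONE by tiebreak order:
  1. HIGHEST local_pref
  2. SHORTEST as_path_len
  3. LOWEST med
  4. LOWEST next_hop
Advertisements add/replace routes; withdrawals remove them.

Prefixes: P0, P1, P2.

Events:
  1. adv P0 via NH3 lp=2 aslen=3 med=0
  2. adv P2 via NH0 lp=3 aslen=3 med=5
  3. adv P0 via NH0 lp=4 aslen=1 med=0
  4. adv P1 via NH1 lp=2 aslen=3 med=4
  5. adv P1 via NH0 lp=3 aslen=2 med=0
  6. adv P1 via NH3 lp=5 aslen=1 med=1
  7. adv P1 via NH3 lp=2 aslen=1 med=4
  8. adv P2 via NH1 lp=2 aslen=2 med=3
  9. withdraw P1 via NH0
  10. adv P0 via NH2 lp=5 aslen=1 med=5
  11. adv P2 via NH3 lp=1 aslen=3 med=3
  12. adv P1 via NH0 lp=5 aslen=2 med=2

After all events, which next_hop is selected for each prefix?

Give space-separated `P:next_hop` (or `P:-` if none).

Answer: P0:NH2 P1:NH0 P2:NH0

Derivation:
Op 1: best P0=NH3 P1=- P2=-
Op 2: best P0=NH3 P1=- P2=NH0
Op 3: best P0=NH0 P1=- P2=NH0
Op 4: best P0=NH0 P1=NH1 P2=NH0
Op 5: best P0=NH0 P1=NH0 P2=NH0
Op 6: best P0=NH0 P1=NH3 P2=NH0
Op 7: best P0=NH0 P1=NH0 P2=NH0
Op 8: best P0=NH0 P1=NH0 P2=NH0
Op 9: best P0=NH0 P1=NH3 P2=NH0
Op 10: best P0=NH2 P1=NH3 P2=NH0
Op 11: best P0=NH2 P1=NH3 P2=NH0
Op 12: best P0=NH2 P1=NH0 P2=NH0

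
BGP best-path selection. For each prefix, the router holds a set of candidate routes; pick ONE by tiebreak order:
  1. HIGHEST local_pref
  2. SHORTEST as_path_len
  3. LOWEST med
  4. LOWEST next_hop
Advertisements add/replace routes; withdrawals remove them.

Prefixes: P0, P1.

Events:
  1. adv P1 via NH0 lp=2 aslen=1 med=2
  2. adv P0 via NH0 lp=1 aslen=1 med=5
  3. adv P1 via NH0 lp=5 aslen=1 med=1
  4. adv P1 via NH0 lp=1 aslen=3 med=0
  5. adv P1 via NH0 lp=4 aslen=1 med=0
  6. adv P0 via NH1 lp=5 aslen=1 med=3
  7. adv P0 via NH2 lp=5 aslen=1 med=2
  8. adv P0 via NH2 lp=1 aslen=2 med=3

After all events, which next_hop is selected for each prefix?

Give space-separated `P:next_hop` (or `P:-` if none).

Op 1: best P0=- P1=NH0
Op 2: best P0=NH0 P1=NH0
Op 3: best P0=NH0 P1=NH0
Op 4: best P0=NH0 P1=NH0
Op 5: best P0=NH0 P1=NH0
Op 6: best P0=NH1 P1=NH0
Op 7: best P0=NH2 P1=NH0
Op 8: best P0=NH1 P1=NH0

Answer: P0:NH1 P1:NH0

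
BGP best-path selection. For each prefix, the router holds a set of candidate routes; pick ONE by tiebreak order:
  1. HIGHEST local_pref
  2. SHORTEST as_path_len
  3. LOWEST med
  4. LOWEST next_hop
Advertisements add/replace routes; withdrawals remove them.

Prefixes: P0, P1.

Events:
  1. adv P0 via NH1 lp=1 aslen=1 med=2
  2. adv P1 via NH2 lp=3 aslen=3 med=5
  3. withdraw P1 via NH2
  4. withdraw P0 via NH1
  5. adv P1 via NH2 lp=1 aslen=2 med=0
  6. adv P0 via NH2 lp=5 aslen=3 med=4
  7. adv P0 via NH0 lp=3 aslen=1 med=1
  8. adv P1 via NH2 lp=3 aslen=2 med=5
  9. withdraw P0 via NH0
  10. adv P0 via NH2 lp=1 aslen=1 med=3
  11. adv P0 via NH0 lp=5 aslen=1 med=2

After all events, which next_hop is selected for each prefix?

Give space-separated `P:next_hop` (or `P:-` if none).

Op 1: best P0=NH1 P1=-
Op 2: best P0=NH1 P1=NH2
Op 3: best P0=NH1 P1=-
Op 4: best P0=- P1=-
Op 5: best P0=- P1=NH2
Op 6: best P0=NH2 P1=NH2
Op 7: best P0=NH2 P1=NH2
Op 8: best P0=NH2 P1=NH2
Op 9: best P0=NH2 P1=NH2
Op 10: best P0=NH2 P1=NH2
Op 11: best P0=NH0 P1=NH2

Answer: P0:NH0 P1:NH2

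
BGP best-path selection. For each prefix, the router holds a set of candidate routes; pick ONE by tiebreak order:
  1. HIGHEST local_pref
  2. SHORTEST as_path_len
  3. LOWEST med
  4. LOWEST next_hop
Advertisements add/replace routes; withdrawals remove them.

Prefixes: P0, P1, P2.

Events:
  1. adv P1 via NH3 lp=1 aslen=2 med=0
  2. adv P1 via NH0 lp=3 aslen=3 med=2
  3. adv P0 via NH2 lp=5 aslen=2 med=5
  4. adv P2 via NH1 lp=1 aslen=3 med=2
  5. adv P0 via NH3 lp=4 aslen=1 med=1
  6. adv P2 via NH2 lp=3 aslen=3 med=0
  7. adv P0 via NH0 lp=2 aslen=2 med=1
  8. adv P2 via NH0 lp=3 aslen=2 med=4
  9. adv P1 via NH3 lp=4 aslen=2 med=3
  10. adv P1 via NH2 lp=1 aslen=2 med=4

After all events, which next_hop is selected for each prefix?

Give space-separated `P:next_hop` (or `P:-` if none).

Answer: P0:NH2 P1:NH3 P2:NH0

Derivation:
Op 1: best P0=- P1=NH3 P2=-
Op 2: best P0=- P1=NH0 P2=-
Op 3: best P0=NH2 P1=NH0 P2=-
Op 4: best P0=NH2 P1=NH0 P2=NH1
Op 5: best P0=NH2 P1=NH0 P2=NH1
Op 6: best P0=NH2 P1=NH0 P2=NH2
Op 7: best P0=NH2 P1=NH0 P2=NH2
Op 8: best P0=NH2 P1=NH0 P2=NH0
Op 9: best P0=NH2 P1=NH3 P2=NH0
Op 10: best P0=NH2 P1=NH3 P2=NH0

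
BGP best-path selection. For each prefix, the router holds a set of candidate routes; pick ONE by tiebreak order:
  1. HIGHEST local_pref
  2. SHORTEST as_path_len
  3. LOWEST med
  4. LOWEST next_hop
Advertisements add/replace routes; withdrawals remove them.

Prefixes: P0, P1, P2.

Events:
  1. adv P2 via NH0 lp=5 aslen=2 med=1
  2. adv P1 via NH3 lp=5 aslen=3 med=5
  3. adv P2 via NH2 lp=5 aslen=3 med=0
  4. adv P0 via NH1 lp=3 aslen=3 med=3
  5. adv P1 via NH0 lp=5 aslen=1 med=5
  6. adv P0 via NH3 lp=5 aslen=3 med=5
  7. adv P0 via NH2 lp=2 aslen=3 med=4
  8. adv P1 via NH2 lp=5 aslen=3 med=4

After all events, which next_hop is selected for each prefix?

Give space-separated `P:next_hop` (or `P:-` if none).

Op 1: best P0=- P1=- P2=NH0
Op 2: best P0=- P1=NH3 P2=NH0
Op 3: best P0=- P1=NH3 P2=NH0
Op 4: best P0=NH1 P1=NH3 P2=NH0
Op 5: best P0=NH1 P1=NH0 P2=NH0
Op 6: best P0=NH3 P1=NH0 P2=NH0
Op 7: best P0=NH3 P1=NH0 P2=NH0
Op 8: best P0=NH3 P1=NH0 P2=NH0

Answer: P0:NH3 P1:NH0 P2:NH0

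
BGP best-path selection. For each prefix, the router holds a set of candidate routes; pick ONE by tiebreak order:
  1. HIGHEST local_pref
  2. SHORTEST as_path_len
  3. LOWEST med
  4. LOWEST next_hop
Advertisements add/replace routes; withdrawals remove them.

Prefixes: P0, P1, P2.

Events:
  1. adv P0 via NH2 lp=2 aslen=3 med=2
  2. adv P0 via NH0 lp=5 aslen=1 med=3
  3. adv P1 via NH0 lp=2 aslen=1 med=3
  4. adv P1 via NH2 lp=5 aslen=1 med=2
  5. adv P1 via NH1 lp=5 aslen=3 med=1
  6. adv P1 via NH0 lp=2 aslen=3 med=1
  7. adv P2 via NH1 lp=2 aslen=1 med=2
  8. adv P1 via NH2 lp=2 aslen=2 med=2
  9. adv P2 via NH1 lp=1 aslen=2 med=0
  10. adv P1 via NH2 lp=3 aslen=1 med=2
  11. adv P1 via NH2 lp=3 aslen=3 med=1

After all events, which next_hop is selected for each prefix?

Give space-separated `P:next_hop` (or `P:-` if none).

Op 1: best P0=NH2 P1=- P2=-
Op 2: best P0=NH0 P1=- P2=-
Op 3: best P0=NH0 P1=NH0 P2=-
Op 4: best P0=NH0 P1=NH2 P2=-
Op 5: best P0=NH0 P1=NH2 P2=-
Op 6: best P0=NH0 P1=NH2 P2=-
Op 7: best P0=NH0 P1=NH2 P2=NH1
Op 8: best P0=NH0 P1=NH1 P2=NH1
Op 9: best P0=NH0 P1=NH1 P2=NH1
Op 10: best P0=NH0 P1=NH1 P2=NH1
Op 11: best P0=NH0 P1=NH1 P2=NH1

Answer: P0:NH0 P1:NH1 P2:NH1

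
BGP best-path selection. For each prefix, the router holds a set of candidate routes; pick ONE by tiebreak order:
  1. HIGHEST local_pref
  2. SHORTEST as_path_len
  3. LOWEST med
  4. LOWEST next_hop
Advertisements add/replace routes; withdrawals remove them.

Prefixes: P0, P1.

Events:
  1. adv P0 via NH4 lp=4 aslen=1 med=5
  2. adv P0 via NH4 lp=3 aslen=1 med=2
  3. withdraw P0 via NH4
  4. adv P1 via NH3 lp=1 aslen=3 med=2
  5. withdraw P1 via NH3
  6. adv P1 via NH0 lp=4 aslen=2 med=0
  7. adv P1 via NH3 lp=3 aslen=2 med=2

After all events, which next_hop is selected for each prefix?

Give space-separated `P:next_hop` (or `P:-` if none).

Answer: P0:- P1:NH0

Derivation:
Op 1: best P0=NH4 P1=-
Op 2: best P0=NH4 P1=-
Op 3: best P0=- P1=-
Op 4: best P0=- P1=NH3
Op 5: best P0=- P1=-
Op 6: best P0=- P1=NH0
Op 7: best P0=- P1=NH0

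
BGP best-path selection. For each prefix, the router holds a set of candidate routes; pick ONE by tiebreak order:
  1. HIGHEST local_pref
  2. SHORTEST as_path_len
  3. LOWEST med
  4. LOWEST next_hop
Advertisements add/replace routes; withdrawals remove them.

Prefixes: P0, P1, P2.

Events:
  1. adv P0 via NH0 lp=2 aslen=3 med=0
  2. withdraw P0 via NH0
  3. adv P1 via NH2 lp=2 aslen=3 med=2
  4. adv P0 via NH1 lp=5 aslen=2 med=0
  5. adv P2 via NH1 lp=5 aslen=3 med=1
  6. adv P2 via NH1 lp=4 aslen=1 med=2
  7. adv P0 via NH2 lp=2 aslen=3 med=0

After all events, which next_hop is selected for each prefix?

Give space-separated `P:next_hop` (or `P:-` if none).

Answer: P0:NH1 P1:NH2 P2:NH1

Derivation:
Op 1: best P0=NH0 P1=- P2=-
Op 2: best P0=- P1=- P2=-
Op 3: best P0=- P1=NH2 P2=-
Op 4: best P0=NH1 P1=NH2 P2=-
Op 5: best P0=NH1 P1=NH2 P2=NH1
Op 6: best P0=NH1 P1=NH2 P2=NH1
Op 7: best P0=NH1 P1=NH2 P2=NH1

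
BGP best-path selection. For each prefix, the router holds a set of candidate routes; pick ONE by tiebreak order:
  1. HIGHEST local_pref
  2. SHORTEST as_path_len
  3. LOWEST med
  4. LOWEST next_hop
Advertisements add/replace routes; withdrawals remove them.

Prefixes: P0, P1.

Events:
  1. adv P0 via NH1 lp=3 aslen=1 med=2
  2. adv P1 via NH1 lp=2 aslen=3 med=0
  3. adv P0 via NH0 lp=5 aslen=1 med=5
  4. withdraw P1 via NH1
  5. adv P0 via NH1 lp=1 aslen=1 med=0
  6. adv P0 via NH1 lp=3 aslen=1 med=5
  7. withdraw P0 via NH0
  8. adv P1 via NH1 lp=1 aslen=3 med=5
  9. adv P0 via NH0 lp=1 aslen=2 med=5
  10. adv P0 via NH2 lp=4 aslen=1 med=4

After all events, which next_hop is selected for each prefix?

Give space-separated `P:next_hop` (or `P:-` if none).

Op 1: best P0=NH1 P1=-
Op 2: best P0=NH1 P1=NH1
Op 3: best P0=NH0 P1=NH1
Op 4: best P0=NH0 P1=-
Op 5: best P0=NH0 P1=-
Op 6: best P0=NH0 P1=-
Op 7: best P0=NH1 P1=-
Op 8: best P0=NH1 P1=NH1
Op 9: best P0=NH1 P1=NH1
Op 10: best P0=NH2 P1=NH1

Answer: P0:NH2 P1:NH1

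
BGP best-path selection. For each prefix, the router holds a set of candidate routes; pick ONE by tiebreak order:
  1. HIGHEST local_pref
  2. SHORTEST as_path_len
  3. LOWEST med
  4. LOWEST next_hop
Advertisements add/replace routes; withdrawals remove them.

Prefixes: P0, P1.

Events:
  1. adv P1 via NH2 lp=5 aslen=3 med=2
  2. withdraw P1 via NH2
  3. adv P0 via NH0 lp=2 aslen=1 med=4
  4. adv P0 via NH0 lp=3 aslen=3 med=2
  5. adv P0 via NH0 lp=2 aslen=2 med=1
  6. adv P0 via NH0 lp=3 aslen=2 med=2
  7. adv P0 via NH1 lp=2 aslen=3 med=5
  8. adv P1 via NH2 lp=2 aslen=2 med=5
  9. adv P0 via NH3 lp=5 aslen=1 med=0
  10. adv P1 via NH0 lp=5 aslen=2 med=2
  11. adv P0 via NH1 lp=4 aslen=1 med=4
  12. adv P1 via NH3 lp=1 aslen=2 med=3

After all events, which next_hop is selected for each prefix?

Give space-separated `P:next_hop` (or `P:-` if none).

Op 1: best P0=- P1=NH2
Op 2: best P0=- P1=-
Op 3: best P0=NH0 P1=-
Op 4: best P0=NH0 P1=-
Op 5: best P0=NH0 P1=-
Op 6: best P0=NH0 P1=-
Op 7: best P0=NH0 P1=-
Op 8: best P0=NH0 P1=NH2
Op 9: best P0=NH3 P1=NH2
Op 10: best P0=NH3 P1=NH0
Op 11: best P0=NH3 P1=NH0
Op 12: best P0=NH3 P1=NH0

Answer: P0:NH3 P1:NH0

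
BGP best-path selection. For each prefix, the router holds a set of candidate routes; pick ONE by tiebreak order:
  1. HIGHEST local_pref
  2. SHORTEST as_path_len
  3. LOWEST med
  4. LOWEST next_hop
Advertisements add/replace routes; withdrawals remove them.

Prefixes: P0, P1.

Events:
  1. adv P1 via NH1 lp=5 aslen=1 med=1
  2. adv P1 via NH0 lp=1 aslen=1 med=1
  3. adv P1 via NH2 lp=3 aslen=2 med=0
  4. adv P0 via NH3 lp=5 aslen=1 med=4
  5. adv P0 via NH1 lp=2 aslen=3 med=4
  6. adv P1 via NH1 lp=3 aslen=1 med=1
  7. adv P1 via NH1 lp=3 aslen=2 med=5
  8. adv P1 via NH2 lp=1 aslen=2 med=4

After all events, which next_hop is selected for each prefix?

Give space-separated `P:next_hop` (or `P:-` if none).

Answer: P0:NH3 P1:NH1

Derivation:
Op 1: best P0=- P1=NH1
Op 2: best P0=- P1=NH1
Op 3: best P0=- P1=NH1
Op 4: best P0=NH3 P1=NH1
Op 5: best P0=NH3 P1=NH1
Op 6: best P0=NH3 P1=NH1
Op 7: best P0=NH3 P1=NH2
Op 8: best P0=NH3 P1=NH1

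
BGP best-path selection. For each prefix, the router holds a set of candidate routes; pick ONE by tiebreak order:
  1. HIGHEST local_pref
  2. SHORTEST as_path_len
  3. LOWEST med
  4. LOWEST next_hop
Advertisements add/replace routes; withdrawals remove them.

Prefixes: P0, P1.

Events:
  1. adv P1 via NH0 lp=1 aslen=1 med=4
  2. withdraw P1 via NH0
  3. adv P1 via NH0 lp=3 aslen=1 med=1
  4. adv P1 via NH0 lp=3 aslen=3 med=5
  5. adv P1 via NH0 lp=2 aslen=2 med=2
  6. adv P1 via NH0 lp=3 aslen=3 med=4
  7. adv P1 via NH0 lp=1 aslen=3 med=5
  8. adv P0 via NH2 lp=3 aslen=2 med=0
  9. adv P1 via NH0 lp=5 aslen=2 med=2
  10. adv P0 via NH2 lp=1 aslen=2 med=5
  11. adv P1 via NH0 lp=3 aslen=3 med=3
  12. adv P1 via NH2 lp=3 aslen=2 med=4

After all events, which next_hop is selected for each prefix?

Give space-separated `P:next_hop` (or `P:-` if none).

Op 1: best P0=- P1=NH0
Op 2: best P0=- P1=-
Op 3: best P0=- P1=NH0
Op 4: best P0=- P1=NH0
Op 5: best P0=- P1=NH0
Op 6: best P0=- P1=NH0
Op 7: best P0=- P1=NH0
Op 8: best P0=NH2 P1=NH0
Op 9: best P0=NH2 P1=NH0
Op 10: best P0=NH2 P1=NH0
Op 11: best P0=NH2 P1=NH0
Op 12: best P0=NH2 P1=NH2

Answer: P0:NH2 P1:NH2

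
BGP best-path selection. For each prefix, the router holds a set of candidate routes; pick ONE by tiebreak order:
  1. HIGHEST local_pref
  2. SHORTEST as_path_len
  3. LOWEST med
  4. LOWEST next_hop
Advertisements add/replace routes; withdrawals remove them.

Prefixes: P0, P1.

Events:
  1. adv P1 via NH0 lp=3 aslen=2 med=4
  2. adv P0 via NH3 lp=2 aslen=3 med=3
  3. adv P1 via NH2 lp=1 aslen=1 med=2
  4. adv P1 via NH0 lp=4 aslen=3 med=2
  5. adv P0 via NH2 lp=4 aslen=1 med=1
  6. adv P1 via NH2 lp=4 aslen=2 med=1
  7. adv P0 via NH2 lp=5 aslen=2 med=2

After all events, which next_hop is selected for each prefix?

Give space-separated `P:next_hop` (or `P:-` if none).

Op 1: best P0=- P1=NH0
Op 2: best P0=NH3 P1=NH0
Op 3: best P0=NH3 P1=NH0
Op 4: best P0=NH3 P1=NH0
Op 5: best P0=NH2 P1=NH0
Op 6: best P0=NH2 P1=NH2
Op 7: best P0=NH2 P1=NH2

Answer: P0:NH2 P1:NH2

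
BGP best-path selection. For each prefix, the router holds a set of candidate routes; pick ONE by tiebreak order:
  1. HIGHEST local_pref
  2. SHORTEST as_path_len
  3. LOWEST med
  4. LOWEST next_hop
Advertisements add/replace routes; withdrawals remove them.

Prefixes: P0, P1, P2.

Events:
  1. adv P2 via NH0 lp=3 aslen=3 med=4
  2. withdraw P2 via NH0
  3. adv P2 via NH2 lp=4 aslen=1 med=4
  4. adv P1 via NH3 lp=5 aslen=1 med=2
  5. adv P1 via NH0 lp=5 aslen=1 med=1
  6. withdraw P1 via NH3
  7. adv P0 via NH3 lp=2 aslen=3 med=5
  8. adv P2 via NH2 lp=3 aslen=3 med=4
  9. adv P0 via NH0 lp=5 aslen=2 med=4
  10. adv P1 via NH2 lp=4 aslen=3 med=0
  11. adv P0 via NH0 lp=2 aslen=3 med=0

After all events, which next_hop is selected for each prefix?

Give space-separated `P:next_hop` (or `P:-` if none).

Op 1: best P0=- P1=- P2=NH0
Op 2: best P0=- P1=- P2=-
Op 3: best P0=- P1=- P2=NH2
Op 4: best P0=- P1=NH3 P2=NH2
Op 5: best P0=- P1=NH0 P2=NH2
Op 6: best P0=- P1=NH0 P2=NH2
Op 7: best P0=NH3 P1=NH0 P2=NH2
Op 8: best P0=NH3 P1=NH0 P2=NH2
Op 9: best P0=NH0 P1=NH0 P2=NH2
Op 10: best P0=NH0 P1=NH0 P2=NH2
Op 11: best P0=NH0 P1=NH0 P2=NH2

Answer: P0:NH0 P1:NH0 P2:NH2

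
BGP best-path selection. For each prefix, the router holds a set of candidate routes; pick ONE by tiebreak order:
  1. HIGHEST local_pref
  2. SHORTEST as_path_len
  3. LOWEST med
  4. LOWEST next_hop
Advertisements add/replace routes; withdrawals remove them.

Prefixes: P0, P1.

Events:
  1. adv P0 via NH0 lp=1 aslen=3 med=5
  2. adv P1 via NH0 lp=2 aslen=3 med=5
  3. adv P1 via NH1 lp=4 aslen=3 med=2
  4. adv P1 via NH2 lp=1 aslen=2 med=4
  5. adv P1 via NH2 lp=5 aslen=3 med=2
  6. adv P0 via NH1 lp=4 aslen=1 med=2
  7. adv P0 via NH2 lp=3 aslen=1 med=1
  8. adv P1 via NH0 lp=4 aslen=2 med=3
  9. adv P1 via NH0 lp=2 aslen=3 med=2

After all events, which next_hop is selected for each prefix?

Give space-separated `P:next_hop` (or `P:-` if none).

Answer: P0:NH1 P1:NH2

Derivation:
Op 1: best P0=NH0 P1=-
Op 2: best P0=NH0 P1=NH0
Op 3: best P0=NH0 P1=NH1
Op 4: best P0=NH0 P1=NH1
Op 5: best P0=NH0 P1=NH2
Op 6: best P0=NH1 P1=NH2
Op 7: best P0=NH1 P1=NH2
Op 8: best P0=NH1 P1=NH2
Op 9: best P0=NH1 P1=NH2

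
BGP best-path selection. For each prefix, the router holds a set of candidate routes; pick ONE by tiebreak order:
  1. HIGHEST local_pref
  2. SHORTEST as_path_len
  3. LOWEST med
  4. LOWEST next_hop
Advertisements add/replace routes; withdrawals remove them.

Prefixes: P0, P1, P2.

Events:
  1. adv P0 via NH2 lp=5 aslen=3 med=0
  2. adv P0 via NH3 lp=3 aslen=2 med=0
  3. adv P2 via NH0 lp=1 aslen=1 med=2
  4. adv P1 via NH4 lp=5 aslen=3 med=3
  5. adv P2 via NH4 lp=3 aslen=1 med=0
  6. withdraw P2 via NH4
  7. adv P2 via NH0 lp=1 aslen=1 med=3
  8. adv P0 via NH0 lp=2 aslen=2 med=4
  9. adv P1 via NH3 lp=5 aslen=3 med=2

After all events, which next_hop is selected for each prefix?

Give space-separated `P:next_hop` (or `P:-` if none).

Answer: P0:NH2 P1:NH3 P2:NH0

Derivation:
Op 1: best P0=NH2 P1=- P2=-
Op 2: best P0=NH2 P1=- P2=-
Op 3: best P0=NH2 P1=- P2=NH0
Op 4: best P0=NH2 P1=NH4 P2=NH0
Op 5: best P0=NH2 P1=NH4 P2=NH4
Op 6: best P0=NH2 P1=NH4 P2=NH0
Op 7: best P0=NH2 P1=NH4 P2=NH0
Op 8: best P0=NH2 P1=NH4 P2=NH0
Op 9: best P0=NH2 P1=NH3 P2=NH0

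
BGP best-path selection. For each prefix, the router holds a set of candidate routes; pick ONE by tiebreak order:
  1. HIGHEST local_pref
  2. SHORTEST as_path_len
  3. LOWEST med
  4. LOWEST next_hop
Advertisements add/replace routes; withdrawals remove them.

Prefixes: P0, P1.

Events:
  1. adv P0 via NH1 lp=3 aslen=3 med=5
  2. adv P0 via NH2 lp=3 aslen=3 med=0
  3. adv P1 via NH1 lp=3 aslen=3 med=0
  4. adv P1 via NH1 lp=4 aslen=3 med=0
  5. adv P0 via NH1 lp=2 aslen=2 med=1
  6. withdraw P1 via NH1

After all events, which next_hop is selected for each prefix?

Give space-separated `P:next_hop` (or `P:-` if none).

Answer: P0:NH2 P1:-

Derivation:
Op 1: best P0=NH1 P1=-
Op 2: best P0=NH2 P1=-
Op 3: best P0=NH2 P1=NH1
Op 4: best P0=NH2 P1=NH1
Op 5: best P0=NH2 P1=NH1
Op 6: best P0=NH2 P1=-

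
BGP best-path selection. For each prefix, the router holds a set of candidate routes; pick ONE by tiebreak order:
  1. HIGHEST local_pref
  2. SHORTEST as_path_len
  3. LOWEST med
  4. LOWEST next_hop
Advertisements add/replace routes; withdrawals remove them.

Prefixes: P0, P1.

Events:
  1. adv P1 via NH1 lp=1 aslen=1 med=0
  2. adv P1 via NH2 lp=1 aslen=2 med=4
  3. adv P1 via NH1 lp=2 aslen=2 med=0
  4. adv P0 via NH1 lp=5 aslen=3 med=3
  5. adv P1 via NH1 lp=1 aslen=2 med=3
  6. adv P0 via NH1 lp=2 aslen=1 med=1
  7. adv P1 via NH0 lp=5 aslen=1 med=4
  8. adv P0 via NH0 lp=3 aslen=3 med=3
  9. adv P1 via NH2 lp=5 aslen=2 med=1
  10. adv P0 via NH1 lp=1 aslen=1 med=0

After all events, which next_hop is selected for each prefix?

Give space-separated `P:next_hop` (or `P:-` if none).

Answer: P0:NH0 P1:NH0

Derivation:
Op 1: best P0=- P1=NH1
Op 2: best P0=- P1=NH1
Op 3: best P0=- P1=NH1
Op 4: best P0=NH1 P1=NH1
Op 5: best P0=NH1 P1=NH1
Op 6: best P0=NH1 P1=NH1
Op 7: best P0=NH1 P1=NH0
Op 8: best P0=NH0 P1=NH0
Op 9: best P0=NH0 P1=NH0
Op 10: best P0=NH0 P1=NH0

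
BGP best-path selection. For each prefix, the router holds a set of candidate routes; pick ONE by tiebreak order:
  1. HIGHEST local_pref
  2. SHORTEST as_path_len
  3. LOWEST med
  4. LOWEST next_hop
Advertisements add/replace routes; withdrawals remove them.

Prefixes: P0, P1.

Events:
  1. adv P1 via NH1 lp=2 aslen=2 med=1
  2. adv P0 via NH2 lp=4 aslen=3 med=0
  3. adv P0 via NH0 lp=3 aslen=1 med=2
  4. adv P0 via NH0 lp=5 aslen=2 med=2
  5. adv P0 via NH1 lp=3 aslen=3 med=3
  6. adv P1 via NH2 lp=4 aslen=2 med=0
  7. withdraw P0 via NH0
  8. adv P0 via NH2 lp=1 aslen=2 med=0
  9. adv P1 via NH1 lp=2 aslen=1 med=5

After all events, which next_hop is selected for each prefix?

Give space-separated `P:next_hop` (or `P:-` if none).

Answer: P0:NH1 P1:NH2

Derivation:
Op 1: best P0=- P1=NH1
Op 2: best P0=NH2 P1=NH1
Op 3: best P0=NH2 P1=NH1
Op 4: best P0=NH0 P1=NH1
Op 5: best P0=NH0 P1=NH1
Op 6: best P0=NH0 P1=NH2
Op 7: best P0=NH2 P1=NH2
Op 8: best P0=NH1 P1=NH2
Op 9: best P0=NH1 P1=NH2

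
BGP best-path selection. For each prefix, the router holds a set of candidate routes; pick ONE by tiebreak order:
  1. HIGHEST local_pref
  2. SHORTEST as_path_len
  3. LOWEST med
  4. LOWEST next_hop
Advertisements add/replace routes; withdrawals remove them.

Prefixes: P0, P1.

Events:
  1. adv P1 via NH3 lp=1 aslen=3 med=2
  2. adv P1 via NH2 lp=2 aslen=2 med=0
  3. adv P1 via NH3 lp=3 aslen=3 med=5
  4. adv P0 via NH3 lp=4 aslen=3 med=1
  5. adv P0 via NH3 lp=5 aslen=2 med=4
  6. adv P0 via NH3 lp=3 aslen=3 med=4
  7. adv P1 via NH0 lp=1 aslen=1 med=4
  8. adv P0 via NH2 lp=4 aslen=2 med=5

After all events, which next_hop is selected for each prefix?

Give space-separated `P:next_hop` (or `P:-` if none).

Op 1: best P0=- P1=NH3
Op 2: best P0=- P1=NH2
Op 3: best P0=- P1=NH3
Op 4: best P0=NH3 P1=NH3
Op 5: best P0=NH3 P1=NH3
Op 6: best P0=NH3 P1=NH3
Op 7: best P0=NH3 P1=NH3
Op 8: best P0=NH2 P1=NH3

Answer: P0:NH2 P1:NH3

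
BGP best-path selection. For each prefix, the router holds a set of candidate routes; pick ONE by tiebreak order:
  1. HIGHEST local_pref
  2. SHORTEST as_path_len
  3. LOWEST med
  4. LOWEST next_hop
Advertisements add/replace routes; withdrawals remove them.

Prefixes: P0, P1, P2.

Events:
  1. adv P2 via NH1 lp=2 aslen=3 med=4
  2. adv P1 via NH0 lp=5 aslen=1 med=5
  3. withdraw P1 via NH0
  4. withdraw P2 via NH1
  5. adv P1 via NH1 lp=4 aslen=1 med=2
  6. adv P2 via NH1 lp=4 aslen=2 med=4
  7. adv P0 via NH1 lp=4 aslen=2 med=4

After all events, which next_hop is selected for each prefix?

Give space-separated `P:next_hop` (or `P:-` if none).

Answer: P0:NH1 P1:NH1 P2:NH1

Derivation:
Op 1: best P0=- P1=- P2=NH1
Op 2: best P0=- P1=NH0 P2=NH1
Op 3: best P0=- P1=- P2=NH1
Op 4: best P0=- P1=- P2=-
Op 5: best P0=- P1=NH1 P2=-
Op 6: best P0=- P1=NH1 P2=NH1
Op 7: best P0=NH1 P1=NH1 P2=NH1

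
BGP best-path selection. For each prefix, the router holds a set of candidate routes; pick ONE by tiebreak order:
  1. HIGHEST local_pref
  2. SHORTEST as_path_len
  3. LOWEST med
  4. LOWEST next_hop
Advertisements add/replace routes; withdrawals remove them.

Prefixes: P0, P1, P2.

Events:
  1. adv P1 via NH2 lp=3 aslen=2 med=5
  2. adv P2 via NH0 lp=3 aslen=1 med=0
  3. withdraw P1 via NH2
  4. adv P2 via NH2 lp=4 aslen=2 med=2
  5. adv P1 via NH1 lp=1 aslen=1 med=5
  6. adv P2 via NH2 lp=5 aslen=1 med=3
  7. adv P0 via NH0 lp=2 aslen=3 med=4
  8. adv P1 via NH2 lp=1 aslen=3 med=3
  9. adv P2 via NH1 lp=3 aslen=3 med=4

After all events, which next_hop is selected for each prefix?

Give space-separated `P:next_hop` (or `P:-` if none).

Op 1: best P0=- P1=NH2 P2=-
Op 2: best P0=- P1=NH2 P2=NH0
Op 3: best P0=- P1=- P2=NH0
Op 4: best P0=- P1=- P2=NH2
Op 5: best P0=- P1=NH1 P2=NH2
Op 6: best P0=- P1=NH1 P2=NH2
Op 7: best P0=NH0 P1=NH1 P2=NH2
Op 8: best P0=NH0 P1=NH1 P2=NH2
Op 9: best P0=NH0 P1=NH1 P2=NH2

Answer: P0:NH0 P1:NH1 P2:NH2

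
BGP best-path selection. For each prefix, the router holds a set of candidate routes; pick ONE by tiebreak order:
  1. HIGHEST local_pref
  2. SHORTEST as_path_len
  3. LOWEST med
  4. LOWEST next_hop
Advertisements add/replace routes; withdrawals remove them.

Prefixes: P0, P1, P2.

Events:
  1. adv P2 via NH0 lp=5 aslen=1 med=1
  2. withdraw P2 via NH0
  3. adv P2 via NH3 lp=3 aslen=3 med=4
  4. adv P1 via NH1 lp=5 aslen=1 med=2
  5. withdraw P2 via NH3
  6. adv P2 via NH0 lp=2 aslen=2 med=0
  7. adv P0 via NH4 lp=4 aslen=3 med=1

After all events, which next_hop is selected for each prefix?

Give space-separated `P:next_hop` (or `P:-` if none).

Answer: P0:NH4 P1:NH1 P2:NH0

Derivation:
Op 1: best P0=- P1=- P2=NH0
Op 2: best P0=- P1=- P2=-
Op 3: best P0=- P1=- P2=NH3
Op 4: best P0=- P1=NH1 P2=NH3
Op 5: best P0=- P1=NH1 P2=-
Op 6: best P0=- P1=NH1 P2=NH0
Op 7: best P0=NH4 P1=NH1 P2=NH0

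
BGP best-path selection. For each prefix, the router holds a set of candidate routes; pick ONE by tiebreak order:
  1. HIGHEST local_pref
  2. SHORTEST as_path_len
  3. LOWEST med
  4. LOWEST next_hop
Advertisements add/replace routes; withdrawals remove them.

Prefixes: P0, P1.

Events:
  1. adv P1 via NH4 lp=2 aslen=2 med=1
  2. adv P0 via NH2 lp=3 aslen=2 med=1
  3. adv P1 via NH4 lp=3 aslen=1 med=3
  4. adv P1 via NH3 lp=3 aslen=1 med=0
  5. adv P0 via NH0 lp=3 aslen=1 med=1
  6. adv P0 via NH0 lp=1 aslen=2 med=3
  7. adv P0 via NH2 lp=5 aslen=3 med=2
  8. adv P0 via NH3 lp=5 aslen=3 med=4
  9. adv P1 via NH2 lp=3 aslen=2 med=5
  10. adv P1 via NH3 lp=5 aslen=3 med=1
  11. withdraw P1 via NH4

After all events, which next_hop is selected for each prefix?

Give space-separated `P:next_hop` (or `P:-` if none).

Op 1: best P0=- P1=NH4
Op 2: best P0=NH2 P1=NH4
Op 3: best P0=NH2 P1=NH4
Op 4: best P0=NH2 P1=NH3
Op 5: best P0=NH0 P1=NH3
Op 6: best P0=NH2 P1=NH3
Op 7: best P0=NH2 P1=NH3
Op 8: best P0=NH2 P1=NH3
Op 9: best P0=NH2 P1=NH3
Op 10: best P0=NH2 P1=NH3
Op 11: best P0=NH2 P1=NH3

Answer: P0:NH2 P1:NH3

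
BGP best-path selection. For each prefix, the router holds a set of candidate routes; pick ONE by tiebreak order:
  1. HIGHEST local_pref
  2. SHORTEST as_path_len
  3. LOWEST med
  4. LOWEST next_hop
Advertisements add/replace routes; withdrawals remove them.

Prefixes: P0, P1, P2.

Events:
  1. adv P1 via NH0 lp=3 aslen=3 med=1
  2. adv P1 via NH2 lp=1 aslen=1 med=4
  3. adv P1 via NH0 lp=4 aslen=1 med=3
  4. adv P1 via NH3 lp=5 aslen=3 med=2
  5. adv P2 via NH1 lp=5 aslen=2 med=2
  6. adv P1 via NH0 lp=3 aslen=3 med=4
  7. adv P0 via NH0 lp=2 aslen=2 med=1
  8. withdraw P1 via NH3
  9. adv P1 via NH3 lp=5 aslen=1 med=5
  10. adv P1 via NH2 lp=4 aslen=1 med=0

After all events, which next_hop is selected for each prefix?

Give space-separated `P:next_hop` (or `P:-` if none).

Op 1: best P0=- P1=NH0 P2=-
Op 2: best P0=- P1=NH0 P2=-
Op 3: best P0=- P1=NH0 P2=-
Op 4: best P0=- P1=NH3 P2=-
Op 5: best P0=- P1=NH3 P2=NH1
Op 6: best P0=- P1=NH3 P2=NH1
Op 7: best P0=NH0 P1=NH3 P2=NH1
Op 8: best P0=NH0 P1=NH0 P2=NH1
Op 9: best P0=NH0 P1=NH3 P2=NH1
Op 10: best P0=NH0 P1=NH3 P2=NH1

Answer: P0:NH0 P1:NH3 P2:NH1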